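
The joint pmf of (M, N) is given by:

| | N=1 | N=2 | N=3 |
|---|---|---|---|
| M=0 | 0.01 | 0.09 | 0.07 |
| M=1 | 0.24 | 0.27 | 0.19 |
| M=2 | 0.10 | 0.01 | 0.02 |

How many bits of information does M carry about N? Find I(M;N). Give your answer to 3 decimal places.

Marginals: p(M) = (0.1700, 0.7000, 0.1300), p(N) = (0.3500, 0.3700, 0.2800).
I(M;N) = Σ p(x,y)·log₂[p(x,y)/(p(x)p(y))].
  (0,1): 0.01·log₂(0.1681) = -0.0257
  (0,2): 0.09·log₂(1.4308) = 0.0465
  (0,3): 0.07·log₂(1.4706) = 0.0389
  (1,1): 0.24·log₂(0.9796) = -0.0071
  (1,2): 0.27·log₂(1.0425) = 0.0162
  (1,3): 0.19·log₂(0.9694) = -0.0085
  (2,1): 0.10·log₂(2.1978) = 0.1136
  (2,2): 0.01·log₂(0.2079) = -0.0227
  (2,3): 0.02·log₂(0.5495) = -0.0173
Sum = 0.134 bits.

0.134 bits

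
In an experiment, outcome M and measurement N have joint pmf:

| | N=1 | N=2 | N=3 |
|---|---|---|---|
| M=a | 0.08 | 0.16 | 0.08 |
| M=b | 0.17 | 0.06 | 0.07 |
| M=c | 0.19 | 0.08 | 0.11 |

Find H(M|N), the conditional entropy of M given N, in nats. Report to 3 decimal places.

Chain rule: H(M|N) = H(M,N) − H(N).
Marginals: p(M) = (0.3200, 0.3000, 0.3800), p(N) = (0.4400, 0.3000, 0.2600).
H(M,N) = 2.1139 nats; H(N) = 1.0727 nats.
H(M|N) = 2.1139 − 1.0727 = 1.041 nats.

1.041 nats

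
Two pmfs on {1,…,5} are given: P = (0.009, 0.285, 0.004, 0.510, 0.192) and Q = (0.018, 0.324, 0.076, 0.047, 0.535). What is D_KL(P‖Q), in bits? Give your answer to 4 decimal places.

D(P‖Q) = Σ p·log₂(p/q).
  0.009·log₂(0.009/0.018) = -0.00900
  0.285·log₂(0.285/0.324) = -0.05273
  0.004·log₂(0.004/0.076) = -0.01699
  0.510·log₂(0.510/0.047) = 1.75428
  0.192·log₂(0.192/0.535) = -0.28386
D(P‖Q) = 1.3917 bits.

1.3917 bits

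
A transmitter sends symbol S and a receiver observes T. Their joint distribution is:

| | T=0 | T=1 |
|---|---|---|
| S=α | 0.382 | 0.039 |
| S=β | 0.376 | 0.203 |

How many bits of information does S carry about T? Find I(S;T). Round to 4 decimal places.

Marginals: p(S) = (0.4210, 0.5790), p(T) = (0.7580, 0.2420).
I(S;T) = H(S) + H(T) − H(S,T).
H(S) = 0.9819, H(T) = 0.7984, H(S,T) = 1.7105.
I(S;T) = 0.9819 + 0.7984 − 1.7105 = 0.0698 bits.

0.0698 bits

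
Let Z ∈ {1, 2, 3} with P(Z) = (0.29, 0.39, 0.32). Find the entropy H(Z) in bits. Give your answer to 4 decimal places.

1.5737 bits

H(Z) = −Σ p·log₂ p.
  −(0.29)·log₂(0.29) = 0.51790
  −(0.39)·log₂(0.39) = 0.52980
  −(0.32)·log₂(0.32) = 0.52603
Sum: 0.51790 + 0.52980 + 0.52603 = 1.5737 bits.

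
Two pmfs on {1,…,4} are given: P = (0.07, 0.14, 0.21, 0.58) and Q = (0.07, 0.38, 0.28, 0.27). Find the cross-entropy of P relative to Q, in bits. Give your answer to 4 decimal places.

1.9453 bits

H(P,Q) = −Σ p·log₂ q.
  −0.07·log₂(0.07) = 0.26856
  −0.14·log₂(0.38) = 0.19543
  −0.21·log₂(0.28) = 0.38567
  −0.58·log₂(0.27) = 1.09560
H(P,Q) = 1.9453 bits.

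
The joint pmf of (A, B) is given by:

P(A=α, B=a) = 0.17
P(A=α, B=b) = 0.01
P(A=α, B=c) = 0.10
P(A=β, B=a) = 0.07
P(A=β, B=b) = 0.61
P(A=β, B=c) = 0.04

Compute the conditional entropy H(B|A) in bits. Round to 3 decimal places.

Marginals: p(A) = (0.2800, 0.7200), p(B) = (0.2400, 0.6200, 0.1400).
H(B|A) = Σ p(A) · H(B|A=·).
  A=α: p=0.2800, H(B|A=α) = 1.1393
  A=β: p=0.7200, H(B|A=β) = 0.7612
Weighted sum = 0.867 bits.

0.867 bits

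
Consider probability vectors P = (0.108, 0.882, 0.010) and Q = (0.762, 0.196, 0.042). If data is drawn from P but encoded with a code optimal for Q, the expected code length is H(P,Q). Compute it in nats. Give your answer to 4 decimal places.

1.4984 nats

H(P,Q) = −Σ p·ln q.
  −0.108·ln(0.762) = 0.02936
  −0.882·ln(0.196) = 1.43734
  −0.010·ln(0.042) = 0.03170
H(P,Q) = 1.4984 nats.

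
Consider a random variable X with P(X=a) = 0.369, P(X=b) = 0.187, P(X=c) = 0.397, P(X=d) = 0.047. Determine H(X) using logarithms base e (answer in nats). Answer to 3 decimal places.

H(X) = −Σ p·ln p.
  −(0.369)·ln(0.369) = 0.3679
  −(0.187)·ln(0.187) = 0.3135
  −(0.397)·ln(0.397) = 0.3668
  −(0.047)·ln(0.047) = 0.1437
Sum: 0.3679 + 0.3135 + 0.3668 + 0.1437 = 1.192 nats.

1.192 nats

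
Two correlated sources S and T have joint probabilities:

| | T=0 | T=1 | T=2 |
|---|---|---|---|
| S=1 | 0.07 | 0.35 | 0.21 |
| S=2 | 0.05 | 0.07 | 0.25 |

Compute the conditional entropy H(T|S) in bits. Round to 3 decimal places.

1.305 bits

Marginals: p(S) = (0.6300, 0.3700), p(T) = (0.1200, 0.4200, 0.4600).
H(T|S) = Σ p(S) · H(T|S=·).
  S=1: p=0.6300, H(T|S=1) = 1.3516
  S=2: p=0.3700, H(T|S=2) = 1.2268
Weighted sum = 1.305 bits.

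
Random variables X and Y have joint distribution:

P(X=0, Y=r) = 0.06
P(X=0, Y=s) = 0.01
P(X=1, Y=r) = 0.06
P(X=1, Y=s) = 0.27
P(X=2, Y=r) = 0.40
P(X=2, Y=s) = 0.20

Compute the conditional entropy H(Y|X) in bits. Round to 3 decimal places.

0.818 bits

Chain rule: H(Y|X) = H(X,Y) − H(X).
Marginals: p(X) = (0.0700, 0.3300, 0.6000), p(Y) = (0.5200, 0.4800).
H(X,Y) = 2.0567 bits; H(X) = 1.2386 bits.
H(Y|X) = 2.0567 − 1.2386 = 0.818 bits.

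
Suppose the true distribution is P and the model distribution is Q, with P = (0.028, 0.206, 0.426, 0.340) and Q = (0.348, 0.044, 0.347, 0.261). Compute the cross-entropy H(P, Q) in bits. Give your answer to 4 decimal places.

2.2803 bits

H(P,Q) = −Σ p·log₂ q.
  −0.028·log₂(0.348) = 0.04264
  −0.206·log₂(0.044) = 0.92831
  −0.426·log₂(0.347) = 0.65050
  −0.340·log₂(0.261) = 0.65888
H(P,Q) = 2.2803 bits.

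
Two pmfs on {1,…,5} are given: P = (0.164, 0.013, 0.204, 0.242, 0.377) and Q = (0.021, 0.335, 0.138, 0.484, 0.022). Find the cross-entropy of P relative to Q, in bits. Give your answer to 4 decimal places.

H(P,Q) = −Σ p·log₂ q.
  −0.164·log₂(0.021) = 0.91405
  −0.013·log₂(0.335) = 0.02051
  −0.204·log₂(0.138) = 0.58288
  −0.242·log₂(0.484) = 0.25335
  −0.377·log₂(0.022) = 2.07589
H(P,Q) = 3.8467 bits.

3.8467 bits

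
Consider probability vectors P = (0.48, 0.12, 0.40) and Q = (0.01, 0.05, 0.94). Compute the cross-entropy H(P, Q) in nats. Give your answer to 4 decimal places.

2.5947 nats

H(P,Q) = −Σ p·ln q.
  −0.48·ln(0.01) = 2.21048
  −0.12·ln(0.05) = 0.35949
  −0.40·ln(0.94) = 0.02475
H(P,Q) = 2.5947 nats.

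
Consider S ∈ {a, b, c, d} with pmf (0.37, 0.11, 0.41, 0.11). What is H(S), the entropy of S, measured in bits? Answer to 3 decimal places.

1.759 bits

H(S) = −Σ p·log₂ p.
  −(0.37)·log₂(0.37) = 0.5307
  −(0.11)·log₂(0.11) = 0.3503
  −(0.41)·log₂(0.41) = 0.5274
  −(0.11)·log₂(0.11) = 0.3503
Sum: 0.5307 + 0.3503 + 0.5274 + 0.3503 = 1.759 bits.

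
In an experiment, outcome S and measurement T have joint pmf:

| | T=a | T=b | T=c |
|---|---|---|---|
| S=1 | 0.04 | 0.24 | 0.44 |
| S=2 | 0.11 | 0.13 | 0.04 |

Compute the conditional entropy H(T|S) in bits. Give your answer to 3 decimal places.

1.264 bits

Chain rule: H(T|S) = H(S,T) − H(S).
Marginals: p(S) = (0.7200, 0.2800), p(T) = (0.1500, 0.3700, 0.4800).
H(S,T) = 2.1197 bits; H(S) = 0.8555 bits.
H(T|S) = 2.1197 − 0.8555 = 1.264 bits.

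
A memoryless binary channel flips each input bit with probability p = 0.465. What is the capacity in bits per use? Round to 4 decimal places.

0.0035 bits

Binary symmetric channel: C = 1 − h₂(ε) where h₂ is the binary entropy function.
h₂(0.465) = −0.465·log₂0.465 − 0.535·log₂0.535 = 0.9965.
C = 1 − 0.9965 = 0.0035 bits per channel use.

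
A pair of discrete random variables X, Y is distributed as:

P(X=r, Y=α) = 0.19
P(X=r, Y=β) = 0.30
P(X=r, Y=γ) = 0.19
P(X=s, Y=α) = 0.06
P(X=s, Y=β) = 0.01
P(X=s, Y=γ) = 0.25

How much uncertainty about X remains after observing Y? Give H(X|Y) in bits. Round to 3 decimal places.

0.697 bits

Marginals: p(X) = (0.6800, 0.3200), p(Y) = (0.2500, 0.3100, 0.4400).
H(X|Y) = Σ p(Y) · H(X|Y=·).
  Y=α: p=0.2500, H(X|Y=α) = 0.7950
  Y=β: p=0.3100, H(X|Y=β) = 0.2056
  Y=γ: p=0.4400, H(X|Y=γ) = 0.9865
Weighted sum = 0.697 bits.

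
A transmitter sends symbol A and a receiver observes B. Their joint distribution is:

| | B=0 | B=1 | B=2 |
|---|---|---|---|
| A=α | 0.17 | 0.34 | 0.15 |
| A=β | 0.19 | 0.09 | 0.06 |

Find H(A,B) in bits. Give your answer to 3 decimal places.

H(A,B) = −Σ p(x,y)·log₂ p(x,y) over all 6 cells.
  cell (α,0): −0.17·log₂0.17 = 0.4346
  cell (α,1): −0.34·log₂0.34 = 0.5292
  cell (α,2): −0.15·log₂0.15 = 0.4105
  cell (β,0): −0.19·log₂0.19 = 0.4552
  cell (β,1): −0.09·log₂0.09 = 0.3127
  cell (β,2): −0.06·log₂0.06 = 0.2435
Sum = 2.386 bits.

2.386 bits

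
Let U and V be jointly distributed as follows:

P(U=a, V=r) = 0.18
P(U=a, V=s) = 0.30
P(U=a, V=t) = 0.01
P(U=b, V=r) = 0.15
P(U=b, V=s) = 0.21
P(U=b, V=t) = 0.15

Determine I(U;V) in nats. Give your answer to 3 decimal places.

0.083 nats

Marginals: p(U) = (0.4900, 0.5100), p(V) = (0.3300, 0.5100, 0.1600).
I(U;V) = H(U) + H(V) − H(U,V).
H(U) = 0.6929, H(V) = 1.0025, H(U,V) = 1.6128.
I(U;V) = 0.6929 + 1.0025 − 1.6128 = 0.083 nats.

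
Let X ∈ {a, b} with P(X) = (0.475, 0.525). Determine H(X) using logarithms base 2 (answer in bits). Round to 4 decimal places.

0.9982 bits

H(X) = −Σ p·log₂ p.
  −(0.475)·log₂(0.475) = 0.51015
  −(0.525)·log₂(0.525) = 0.48805
Sum: 0.51015 + 0.48805 = 0.9982 bits.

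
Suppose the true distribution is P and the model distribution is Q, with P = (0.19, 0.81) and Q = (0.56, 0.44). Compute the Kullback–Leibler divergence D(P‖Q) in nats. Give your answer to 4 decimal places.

0.2889 nats

D(P‖Q) = Σ p·ln(p/q).
  0.19·ln(0.19/0.56) = -0.20537
  0.81·ln(0.81/0.44) = 0.49431
D(P‖Q) = 0.2889 nats.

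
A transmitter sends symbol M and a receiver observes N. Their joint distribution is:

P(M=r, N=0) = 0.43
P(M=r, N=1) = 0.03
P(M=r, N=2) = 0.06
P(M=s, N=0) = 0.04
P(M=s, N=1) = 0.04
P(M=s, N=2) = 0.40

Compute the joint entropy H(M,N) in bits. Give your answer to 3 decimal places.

H(M,N) = −Σ p(x,y)·log₂ p(x,y) over all 6 cells.
  cell (r,0): −0.43·log₂0.43 = 0.5236
  cell (r,1): −0.03·log₂0.03 = 0.1518
  cell (r,2): −0.06·log₂0.06 = 0.2435
  cell (s,0): −0.04·log₂0.04 = 0.1858
  cell (s,1): −0.04·log₂0.04 = 0.1858
  cell (s,2): −0.40·log₂0.40 = 0.5288
Sum = 1.819 bits.

1.819 bits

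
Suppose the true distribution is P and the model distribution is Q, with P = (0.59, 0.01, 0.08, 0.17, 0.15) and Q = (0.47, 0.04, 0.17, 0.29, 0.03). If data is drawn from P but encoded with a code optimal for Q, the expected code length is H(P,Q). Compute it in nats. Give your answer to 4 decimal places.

1.3558 nats

H(P,Q) = −Σ p·ln q.
  −0.59·ln(0.47) = 0.44546
  −0.01·ln(0.04) = 0.03219
  −0.08·ln(0.17) = 0.14176
  −0.17·ln(0.29) = 0.21044
  −0.15·ln(0.03) = 0.52598
H(P,Q) = 1.3558 nats.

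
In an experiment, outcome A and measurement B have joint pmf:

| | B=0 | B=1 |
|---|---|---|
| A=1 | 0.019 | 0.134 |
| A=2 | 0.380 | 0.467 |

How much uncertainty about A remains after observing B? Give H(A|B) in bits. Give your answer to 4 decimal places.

0.5703 bits

Chain rule: H(A|B) = H(A,B) − H(B).
Marginals: p(A) = (0.1530, 0.8470), p(B) = (0.3990, 0.6010).
H(A,B) = 1.5407 bits; H(B) = 0.9704 bits.
H(A|B) = 1.5407 − 0.9704 = 0.5703 bits.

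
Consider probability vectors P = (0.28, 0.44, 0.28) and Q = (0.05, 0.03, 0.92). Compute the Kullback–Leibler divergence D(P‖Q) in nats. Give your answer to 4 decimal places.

D(P‖Q) = Σ p·ln(p/q).
  0.28·ln(0.28/0.05) = 0.48237
  0.44·ln(0.44/0.03) = 1.18165
  0.28·ln(0.28/0.92) = -0.33308
D(P‖Q) = 1.3309 nats.

1.3309 nats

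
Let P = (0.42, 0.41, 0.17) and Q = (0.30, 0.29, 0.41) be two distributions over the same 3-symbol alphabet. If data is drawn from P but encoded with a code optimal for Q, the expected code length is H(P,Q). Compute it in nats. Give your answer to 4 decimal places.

H(P,Q) = −Σ p·ln q.
  −0.42·ln(0.30) = 0.50567
  −0.41·ln(0.29) = 0.50753
  −0.17·ln(0.41) = 0.15157
H(P,Q) = 1.1648 nats.

1.1648 nats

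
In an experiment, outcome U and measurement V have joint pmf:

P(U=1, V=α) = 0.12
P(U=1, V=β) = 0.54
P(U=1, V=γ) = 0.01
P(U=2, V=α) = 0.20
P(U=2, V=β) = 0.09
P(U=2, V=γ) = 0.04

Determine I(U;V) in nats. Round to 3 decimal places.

0.139 nats

Marginals: p(U) = (0.6700, 0.3300), p(V) = (0.3200, 0.6300, 0.0500).
I(U;V) = Σ p(x,y)·ln[p(x,y)/(p(x)p(y))].
  (1,α): 0.12·ln(0.5597) = -0.0696
  (1,β): 0.54·ln(1.2793) = 0.1330
  (1,γ): 0.01·ln(0.2985) = -0.0121
  (2,α): 0.20·ln(1.8939) = 0.1277
  (2,β): 0.09·ln(0.4329) = -0.0754
  (2,γ): 0.04·ln(2.4242) = 0.0354
Sum = 0.139 nats.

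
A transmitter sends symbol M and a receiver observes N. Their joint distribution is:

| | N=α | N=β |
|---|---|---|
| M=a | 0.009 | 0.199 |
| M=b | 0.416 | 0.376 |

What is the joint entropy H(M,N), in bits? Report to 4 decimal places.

1.5817 bits

H(M,N) = −Σ p(x,y)·log₂ p(x,y) over all 4 cells.
  cell (a,α): −0.009·log₂0.009 = 0.06116
  cell (a,β): −0.199·log₂0.199 = 0.46350
  cell (b,α): −0.416·log₂0.416 = 0.52638
  cell (b,β): −0.376·log₂0.376 = 0.53061
Sum = 1.5817 bits.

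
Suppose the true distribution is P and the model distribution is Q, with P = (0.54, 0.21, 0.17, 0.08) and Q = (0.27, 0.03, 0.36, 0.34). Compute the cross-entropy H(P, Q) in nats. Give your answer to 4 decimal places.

1.7034 nats

H(P,Q) = −Σ p·ln q.
  −0.54·ln(0.27) = 0.70704
  −0.21·ln(0.03) = 0.73638
  −0.17·ln(0.36) = 0.17368
  −0.08·ln(0.34) = 0.08630
H(P,Q) = 1.7034 nats.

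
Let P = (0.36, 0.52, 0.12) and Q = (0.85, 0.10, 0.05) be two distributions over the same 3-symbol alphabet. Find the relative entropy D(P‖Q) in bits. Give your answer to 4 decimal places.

0.9422 bits

D(P‖Q) = Σ p·log₂(p/q).
  0.36·log₂(0.36/0.85) = -0.44621
  0.52·log₂(0.52/0.10) = 1.23683
  0.12·log₂(0.12/0.05) = 0.15156
D(P‖Q) = 0.9422 bits.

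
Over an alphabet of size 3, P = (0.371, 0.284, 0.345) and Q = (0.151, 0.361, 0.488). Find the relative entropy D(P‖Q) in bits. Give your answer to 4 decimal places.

D(P‖Q) = Σ p·log₂(p/q).
  0.371·log₂(0.371/0.151) = 0.48114
  0.284·log₂(0.284/0.361) = -0.09829
  0.345·log₂(0.345/0.488) = -0.17260
D(P‖Q) = 0.2102 bits.

0.2102 bits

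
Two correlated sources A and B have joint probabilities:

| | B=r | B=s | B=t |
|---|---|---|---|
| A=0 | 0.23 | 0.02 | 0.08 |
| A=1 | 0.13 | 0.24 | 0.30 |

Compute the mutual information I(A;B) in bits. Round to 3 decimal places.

0.191 bits

Marginals: p(A) = (0.3300, 0.6700), p(B) = (0.3600, 0.2600, 0.3800).
I(A;B) = H(A) + H(B) − H(A,B).
H(A) = 0.9149, H(B) = 1.5664, H(A,B) = 2.2899.
I(A;B) = 0.9149 + 1.5664 − 2.2899 = 0.191 bits.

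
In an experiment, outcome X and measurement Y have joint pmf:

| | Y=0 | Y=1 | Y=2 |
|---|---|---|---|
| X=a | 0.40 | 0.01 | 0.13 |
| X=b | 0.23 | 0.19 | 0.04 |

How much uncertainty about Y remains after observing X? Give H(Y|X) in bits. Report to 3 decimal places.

Chain rule: H(Y|X) = H(X,Y) − H(X).
Marginals: p(X) = (0.5400, 0.4600), p(Y) = (0.6300, 0.2000, 0.1700).
H(X,Y) = 2.1065 bits; H(X) = 0.9954 bits.
H(Y|X) = 2.1065 − 0.9954 = 1.111 bits.

1.111 bits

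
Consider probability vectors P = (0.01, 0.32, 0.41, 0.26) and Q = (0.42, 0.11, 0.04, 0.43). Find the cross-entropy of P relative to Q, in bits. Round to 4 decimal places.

3.2521 bits

H(P,Q) = −Σ p·log₂ q.
  −0.01·log₂(0.42) = 0.01252
  −0.32·log₂(0.11) = 1.01902
  −0.41·log₂(0.04) = 1.90398
  −0.26·log₂(0.43) = 0.31657
H(P,Q) = 3.2521 bits.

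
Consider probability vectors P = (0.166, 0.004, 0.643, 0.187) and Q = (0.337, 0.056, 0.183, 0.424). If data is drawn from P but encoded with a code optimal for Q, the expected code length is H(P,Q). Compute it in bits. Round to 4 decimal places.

H(P,Q) = −Σ p·log₂ q.
  −0.166·log₂(0.337) = 0.26048
  −0.004·log₂(0.056) = 0.01663
  −0.643·log₂(0.183) = 1.57540
  −0.187·log₂(0.424) = 0.23148
H(P,Q) = 2.0840 bits.

2.0840 bits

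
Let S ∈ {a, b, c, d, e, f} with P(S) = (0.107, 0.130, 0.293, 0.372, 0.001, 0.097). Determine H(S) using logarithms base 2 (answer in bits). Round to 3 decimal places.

H(S) = −Σ p·log₂ p.
  −(0.107)·log₂(0.107) = 0.3450
  −(0.130)·log₂(0.130) = 0.3826
  −(0.293)·log₂(0.293) = 0.5189
  −(0.372)·log₂(0.372) = 0.5307
  −(0.001)·log₂(0.001) = 0.0100
  −(0.097)·log₂(0.097) = 0.3265
Sum: 0.3450 + 0.3826 + 0.5189 + 0.5307 + 0.0100 + 0.3265 = 2.114 bits.

2.114 bits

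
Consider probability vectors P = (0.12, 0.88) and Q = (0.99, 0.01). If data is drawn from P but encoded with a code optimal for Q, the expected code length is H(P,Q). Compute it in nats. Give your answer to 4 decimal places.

4.0538 nats

H(P,Q) = −Σ p·ln q.
  −0.12·ln(0.99) = 0.00121
  −0.88·ln(0.01) = 4.05255
H(P,Q) = 4.0538 nats.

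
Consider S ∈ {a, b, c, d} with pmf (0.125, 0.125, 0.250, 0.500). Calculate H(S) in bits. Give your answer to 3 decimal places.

1.750 bits

H(S) = −Σ p·log₂ p.
  −(0.125)·log₂(0.125) = 0.3750
  −(0.125)·log₂(0.125) = 0.3750
  −(0.250)·log₂(0.250) = 0.5000
  −(0.500)·log₂(0.500) = 0.5000
Sum: 0.3750 + 0.3750 + 0.5000 + 0.5000 = 1.750 bits.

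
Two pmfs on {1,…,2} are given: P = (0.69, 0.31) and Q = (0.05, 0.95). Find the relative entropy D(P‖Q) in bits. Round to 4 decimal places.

D(P‖Q) = Σ p·log₂(p/q).
  0.69·log₂(0.69/0.05) = 2.61275
  0.31·log₂(0.31/0.95) = -0.50085
D(P‖Q) = 2.1119 bits.

2.1119 bits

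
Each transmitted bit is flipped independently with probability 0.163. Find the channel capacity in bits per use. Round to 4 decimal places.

0.3586 bits

Binary symmetric channel: C = 1 − h₂(ε) where h₂ is the binary entropy function.
h₂(0.163) = −0.163·log₂0.163 − 0.837·log₂0.837 = 0.6414.
C = 1 − 0.6414 = 0.3586 bits per channel use.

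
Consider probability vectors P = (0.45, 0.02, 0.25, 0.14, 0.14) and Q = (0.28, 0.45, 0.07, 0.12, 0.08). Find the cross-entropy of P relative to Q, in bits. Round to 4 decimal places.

H(P,Q) = −Σ p·log₂ q.
  −0.45·log₂(0.28) = 0.82643
  −0.02·log₂(0.45) = 0.02304
  −0.25·log₂(0.07) = 0.95913
  −0.14·log₂(0.12) = 0.42825
  −0.14·log₂(0.08) = 0.51014
H(P,Q) = 2.7470 bits.

2.7470 bits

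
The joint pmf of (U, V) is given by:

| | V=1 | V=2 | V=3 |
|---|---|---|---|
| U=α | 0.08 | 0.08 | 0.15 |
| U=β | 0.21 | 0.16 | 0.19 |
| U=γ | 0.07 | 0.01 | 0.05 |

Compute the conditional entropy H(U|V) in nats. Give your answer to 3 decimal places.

0.926 nats

Marginals: p(U) = (0.3100, 0.5600, 0.1300), p(V) = (0.3600, 0.2500, 0.3900).
H(U|V) = Σ p(V) · H(U|V=·).
  V=1: p=0.3600, H(U|V=1) = 0.9671
  V=2: p=0.2500, H(U|V=2) = 0.7790
  V=3: p=0.3900, H(U|V=3) = 0.9812
Weighted sum = 0.926 nats.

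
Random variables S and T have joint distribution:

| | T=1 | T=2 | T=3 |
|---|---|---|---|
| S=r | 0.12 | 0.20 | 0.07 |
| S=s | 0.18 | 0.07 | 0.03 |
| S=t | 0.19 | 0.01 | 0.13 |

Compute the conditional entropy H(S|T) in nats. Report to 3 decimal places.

Chain rule: H(S|T) = H(S,T) − H(T).
Marginals: p(S) = (0.3900, 0.2800, 0.3300), p(T) = (0.4900, 0.2800, 0.2300).
H(S,T) = 1.9893 nats; H(T) = 1.0440 nats.
H(S|T) = 1.9893 − 1.0440 = 0.945 nats.

0.945 nats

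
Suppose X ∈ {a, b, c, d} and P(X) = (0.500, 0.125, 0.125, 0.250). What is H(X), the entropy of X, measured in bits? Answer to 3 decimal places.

1.750 bits

H(X) = −Σ p·log₂ p.
  −(0.500)·log₂(0.500) = 0.5000
  −(0.125)·log₂(0.125) = 0.3750
  −(0.125)·log₂(0.125) = 0.3750
  −(0.250)·log₂(0.250) = 0.5000
Sum: 0.5000 + 0.3750 + 0.3750 + 0.5000 = 1.750 bits.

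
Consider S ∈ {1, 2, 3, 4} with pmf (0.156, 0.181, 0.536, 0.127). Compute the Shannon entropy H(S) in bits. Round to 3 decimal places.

H(S) = −Σ p·log₂ p.
  −(0.156)·log₂(0.156) = 0.4181
  −(0.181)·log₂(0.181) = 0.4463
  −(0.536)·log₂(0.536) = 0.4822
  −(0.127)·log₂(0.127) = 0.3781
Sum: 0.4181 + 0.4463 + 0.4822 + 0.3781 = 1.725 bits.

1.725 bits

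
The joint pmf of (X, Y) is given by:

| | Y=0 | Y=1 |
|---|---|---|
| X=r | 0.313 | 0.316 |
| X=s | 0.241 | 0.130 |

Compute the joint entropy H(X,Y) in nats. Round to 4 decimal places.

1.3358 nats

H(X,Y) = −Σ p(x,y)·ln p(x,y) over all 4 cells.
  cell (r,0): −0.313·ln0.313 = 0.36357
  cell (r,1): −0.316·ln0.316 = 0.36404
  cell (s,0): −0.241·ln0.241 = 0.34293
  cell (s,1): −0.130·ln0.130 = 0.26523
Sum = 1.3358 nats.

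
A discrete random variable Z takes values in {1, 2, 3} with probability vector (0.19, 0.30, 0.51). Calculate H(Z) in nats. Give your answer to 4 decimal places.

H(Z) = −Σ p·ln p.
  −(0.19)·ln(0.19) = 0.31554
  −(0.30)·ln(0.30) = 0.36119
  −(0.51)·ln(0.51) = 0.34341
Sum: 0.31554 + 0.36119 + 0.34341 = 1.0201 nats.

1.0201 nats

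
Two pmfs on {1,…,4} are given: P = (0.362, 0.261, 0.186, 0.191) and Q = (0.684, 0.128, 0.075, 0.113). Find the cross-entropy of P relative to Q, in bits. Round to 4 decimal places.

H(P,Q) = −Σ p·log₂ q.
  −0.362·log₂(0.684) = 0.19835
  −0.261·log₂(0.128) = 0.77407
  −0.186·log₂(0.075) = 0.69508
  −0.191·log₂(0.113) = 0.60081
H(P,Q) = 2.2683 bits.

2.2683 bits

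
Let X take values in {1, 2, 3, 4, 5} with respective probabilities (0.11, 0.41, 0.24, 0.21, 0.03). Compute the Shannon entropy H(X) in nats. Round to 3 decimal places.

H(X) = −Σ p·ln p.
  −(0.11)·ln(0.11) = 0.2428
  −(0.41)·ln(0.41) = 0.3656
  −(0.24)·ln(0.24) = 0.3425
  −(0.21)·ln(0.21) = 0.3277
  −(0.03)·ln(0.03) = 0.1052
Sum: 0.2428 + 0.3656 + 0.3425 + 0.3277 + 0.1052 = 1.384 nats.

1.384 nats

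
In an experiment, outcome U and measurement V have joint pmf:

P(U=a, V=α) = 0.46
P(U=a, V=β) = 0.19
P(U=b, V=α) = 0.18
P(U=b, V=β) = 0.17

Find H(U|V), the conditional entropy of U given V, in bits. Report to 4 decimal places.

Chain rule: H(U|V) = H(U,V) − H(V).
Marginals: p(U) = (0.6500, 0.3500), p(V) = (0.6400, 0.3600).
H(U,V) = 1.8505 bits; H(V) = 0.9427 bits.
H(U|V) = 1.8505 − 0.9427 = 0.9078 bits.

0.9078 bits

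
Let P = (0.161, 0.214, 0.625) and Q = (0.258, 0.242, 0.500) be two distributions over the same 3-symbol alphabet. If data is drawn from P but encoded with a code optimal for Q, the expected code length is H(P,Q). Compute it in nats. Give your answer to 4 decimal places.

0.9550 nats

H(P,Q) = −Σ p·ln q.
  −0.161·ln(0.258) = 0.21812
  −0.214·ln(0.242) = 0.30363
  −0.625·ln(0.500) = 0.43322
H(P,Q) = 0.9550 nats.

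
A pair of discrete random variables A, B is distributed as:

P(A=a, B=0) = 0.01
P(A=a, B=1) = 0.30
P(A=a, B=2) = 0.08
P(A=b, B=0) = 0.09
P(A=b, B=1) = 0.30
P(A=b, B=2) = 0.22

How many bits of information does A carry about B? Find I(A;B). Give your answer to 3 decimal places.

0.067 bits

Marginals: p(A) = (0.3900, 0.6100), p(B) = (0.1000, 0.6000, 0.3000).
I(A;B) = H(A) + H(B) − H(A,B).
H(A) = 0.9648, H(B) = 1.2955, H(A,B) = 2.1934.
I(A;B) = 0.9648 + 1.2955 − 2.1934 = 0.067 bits.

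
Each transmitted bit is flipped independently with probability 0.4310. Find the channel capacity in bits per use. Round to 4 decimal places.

0.0138 bits

Binary symmetric channel: C = 1 − h₂(ε) where h₂ is the binary entropy function.
h₂(0.4310) = −0.4310·log₂0.4310 − 0.5690·log₂0.5690 = 0.9862.
C = 1 − 0.9862 = 0.0138 bits per channel use.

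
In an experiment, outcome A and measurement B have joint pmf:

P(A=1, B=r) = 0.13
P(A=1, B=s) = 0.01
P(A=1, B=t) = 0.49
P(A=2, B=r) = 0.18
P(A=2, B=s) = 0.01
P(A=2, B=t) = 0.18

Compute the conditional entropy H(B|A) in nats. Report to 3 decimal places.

Marginals: p(A) = (0.6300, 0.3700), p(B) = (0.3100, 0.0200, 0.6700).
H(B|A) = Σ p(A) · H(B|A=·).
  A=1: p=0.6300, H(B|A=1) = 0.5869
  A=2: p=0.3700, H(B|A=2) = 0.7987
Weighted sum = 0.665 nats.

0.665 nats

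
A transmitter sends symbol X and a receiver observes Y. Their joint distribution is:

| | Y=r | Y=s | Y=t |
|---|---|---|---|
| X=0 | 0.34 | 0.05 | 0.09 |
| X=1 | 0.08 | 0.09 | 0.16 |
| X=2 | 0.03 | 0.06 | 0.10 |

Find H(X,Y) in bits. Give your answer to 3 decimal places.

H(X,Y) = −Σ p(x,y)·log₂ p(x,y) over all 9 cells.
  cell (0,r): −0.34·log₂0.34 = 0.5292
  cell (0,s): −0.05·log₂0.05 = 0.2161
  cell (0,t): −0.09·log₂0.09 = 0.3127
  cell (1,r): −0.08·log₂0.08 = 0.2915
  cell (1,s): −0.09·log₂0.09 = 0.3127
  cell (1,t): −0.16·log₂0.16 = 0.4230
  cell (2,r): −0.03·log₂0.03 = 0.1518
  cell (2,s): −0.06·log₂0.06 = 0.2435
  cell (2,t): −0.10·log₂0.10 = 0.3322
Sum = 2.813 bits.

2.813 bits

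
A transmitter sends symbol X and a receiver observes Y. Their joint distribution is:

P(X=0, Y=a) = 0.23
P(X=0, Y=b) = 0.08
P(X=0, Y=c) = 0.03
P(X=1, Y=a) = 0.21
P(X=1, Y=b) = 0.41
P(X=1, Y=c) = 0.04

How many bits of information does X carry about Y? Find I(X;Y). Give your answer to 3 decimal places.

Marginals: p(X) = (0.3400, 0.6600), p(Y) = (0.4400, 0.4900, 0.0700).
I(X;Y) = H(X) + H(Y) − H(X,Y).
H(X) = 0.9248, H(Y) = 1.2940, H(X,Y) = 2.1169.
I(X;Y) = 0.9248 + 1.2940 − 2.1169 = 0.102 bits.

0.102 bits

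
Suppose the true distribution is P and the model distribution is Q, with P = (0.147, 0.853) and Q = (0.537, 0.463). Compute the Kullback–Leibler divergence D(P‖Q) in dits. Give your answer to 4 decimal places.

0.1436 dits

D(P‖Q) = Σ p·log₁₀(p/q).
  0.147·log₁₀(0.147/0.537) = -0.08271
  0.853·log₁₀(0.853/0.463) = 0.22636
D(P‖Q) = 0.1436 dits.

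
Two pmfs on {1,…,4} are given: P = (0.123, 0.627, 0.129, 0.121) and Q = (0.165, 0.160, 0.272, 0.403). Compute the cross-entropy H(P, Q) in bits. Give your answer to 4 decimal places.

2.3784 bits

H(P,Q) = −Σ p·log₂ q.
  −0.123·log₂(0.165) = 0.31973
  −0.627·log₂(0.160) = 1.65770
  −0.129·log₂(0.272) = 0.24230
  −0.121·log₂(0.403) = 0.15865
H(P,Q) = 2.3784 bits.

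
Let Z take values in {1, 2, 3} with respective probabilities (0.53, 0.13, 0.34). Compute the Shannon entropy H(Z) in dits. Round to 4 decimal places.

H(Z) = −Σ p·log₁₀ p.
  −(0.53)·log₁₀(0.53) = 0.14613
  −(0.13)·log₁₀(0.13) = 0.11519
  −(0.34)·log₁₀(0.34) = 0.15930
Sum: 0.14613 + 0.11519 + 0.15930 = 0.4206 dits.

0.4206 dits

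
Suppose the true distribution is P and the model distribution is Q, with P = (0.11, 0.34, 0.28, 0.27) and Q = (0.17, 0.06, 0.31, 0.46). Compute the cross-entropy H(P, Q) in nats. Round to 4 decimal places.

1.6891 nats

H(P,Q) = −Σ p·ln q.
  −0.11·ln(0.17) = 0.19492
  −0.34·ln(0.06) = 0.95656
  −0.28·ln(0.31) = 0.32793
  −0.27·ln(0.46) = 0.20966
H(P,Q) = 1.6891 nats.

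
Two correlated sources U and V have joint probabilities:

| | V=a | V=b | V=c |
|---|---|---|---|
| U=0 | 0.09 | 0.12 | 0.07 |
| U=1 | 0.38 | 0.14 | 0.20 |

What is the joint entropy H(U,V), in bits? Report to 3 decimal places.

H(U,V) = −Σ p(x,y)·log₂ p(x,y) over all 6 cells.
  cell (0,a): −0.09·log₂0.09 = 0.3127
  cell (0,b): −0.12·log₂0.12 = 0.3671
  cell (0,c): −0.07·log₂0.07 = 0.2686
  cell (1,a): −0.38·log₂0.38 = 0.5305
  cell (1,b): −0.14·log₂0.14 = 0.3971
  cell (1,c): −0.20·log₂0.20 = 0.4644
Sum = 2.340 bits.

2.340 bits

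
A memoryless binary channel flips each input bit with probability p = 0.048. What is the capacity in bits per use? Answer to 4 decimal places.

Binary symmetric channel: C = 1 − h₂(ε) where h₂ is the binary entropy function.
h₂(0.048) = −0.048·log₂0.048 − 0.952·log₂0.952 = 0.2778.
C = 1 − 0.2778 = 0.7222 bits per channel use.

0.7222 bits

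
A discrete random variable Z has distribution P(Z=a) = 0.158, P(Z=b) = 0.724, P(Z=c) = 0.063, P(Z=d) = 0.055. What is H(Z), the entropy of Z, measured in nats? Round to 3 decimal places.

0.859 nats

H(Z) = −Σ p·ln p.
  −(0.158)·ln(0.158) = 0.2915
  −(0.724)·ln(0.724) = 0.2338
  −(0.063)·ln(0.063) = 0.1742
  −(0.055)·ln(0.055) = 0.1595
Sum: 0.2915 + 0.2338 + 0.1742 + 0.1595 = 0.859 nats.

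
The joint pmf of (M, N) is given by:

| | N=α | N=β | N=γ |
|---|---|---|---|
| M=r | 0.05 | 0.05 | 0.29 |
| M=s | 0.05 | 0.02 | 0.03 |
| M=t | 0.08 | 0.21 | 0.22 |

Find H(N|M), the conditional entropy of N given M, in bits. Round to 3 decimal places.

Chain rule: H(N|M) = H(M,N) − H(M).
Marginals: p(M) = (0.3900, 0.1000, 0.5100), p(N) = (0.1800, 0.2800, 0.5400).
H(M,N) = 2.6757 bits; H(M) = 1.3574 bits.
H(N|M) = 2.6757 − 1.3574 = 1.318 bits.

1.318 bits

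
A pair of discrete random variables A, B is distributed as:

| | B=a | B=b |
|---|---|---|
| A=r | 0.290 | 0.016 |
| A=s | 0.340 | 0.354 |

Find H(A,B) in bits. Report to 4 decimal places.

H(A,B) = −Σ p(x,y)·log₂ p(x,y) over all 4 cells.
  cell (r,a): −0.290·log₂0.290 = 0.51790
  cell (r,b): −0.016·log₂0.016 = 0.09545
  cell (s,a): −0.340·log₂0.340 = 0.52917
  cell (s,b): −0.354·log₂0.354 = 0.53036
Sum = 1.6729 bits.

1.6729 bits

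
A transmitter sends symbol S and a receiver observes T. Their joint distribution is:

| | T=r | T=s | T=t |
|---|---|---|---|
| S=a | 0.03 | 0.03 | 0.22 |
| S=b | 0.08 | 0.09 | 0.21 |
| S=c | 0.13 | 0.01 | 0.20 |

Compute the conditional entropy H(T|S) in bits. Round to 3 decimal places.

1.201 bits

Marginals: p(S) = (0.2800, 0.3800, 0.3400), p(T) = (0.2400, 0.1300, 0.6300).
H(T|S) = Σ p(S) · H(T|S=·).
  S=a: p=0.2800, H(T|S=a) = 0.9639
  S=b: p=0.3800, H(T|S=b) = 1.4382
  S=c: p=0.3400, H(T|S=c) = 1.1303
Weighted sum = 1.201 bits.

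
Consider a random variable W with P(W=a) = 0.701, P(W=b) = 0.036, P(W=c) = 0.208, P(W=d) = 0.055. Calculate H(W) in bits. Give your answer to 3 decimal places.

H(W) = −Σ p·log₂ p.
  −(0.701)·log₂(0.701) = 0.3593
  −(0.036)·log₂(0.036) = 0.1727
  −(0.208)·log₂(0.208) = 0.4712
  −(0.055)·log₂(0.055) = 0.2301
Sum: 0.3593 + 0.1727 + 0.4712 + 0.2301 = 1.233 bits.

1.233 bits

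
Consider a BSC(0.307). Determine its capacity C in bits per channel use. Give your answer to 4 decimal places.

Binary symmetric channel: C = 1 − h₂(ε) where h₂ is the binary entropy function.
h₂(0.307) = −0.307·log₂0.307 − 0.693·log₂0.693 = 0.8897.
C = 1 − 0.8897 = 0.1103 bits per channel use.

0.1103 bits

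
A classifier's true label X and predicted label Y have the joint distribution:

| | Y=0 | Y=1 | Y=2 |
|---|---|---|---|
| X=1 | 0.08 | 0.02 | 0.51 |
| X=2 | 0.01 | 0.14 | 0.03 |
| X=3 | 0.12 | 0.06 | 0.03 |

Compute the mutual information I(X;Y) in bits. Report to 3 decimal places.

Marginals: p(X) = (0.6100, 0.1800, 0.2100), p(Y) = (0.2100, 0.2200, 0.5700).
I(X;Y) = Σ p(x,y)·log₂[p(x,y)/(p(x)p(y))].
  (1,0): 0.08·log₂(0.6245) = -0.0543
  (1,1): 0.02·log₂(0.1490) = -0.0549
  (1,2): 0.51·log₂(1.4668) = 0.2819
  (2,0): 0.01·log₂(0.2646) = -0.0192
  (2,1): 0.14·log₂(3.5354) = 0.2551
  (2,2): 0.03·log₂(0.2924) = -0.0532
  (3,0): 0.12·log₂(2.7211) = 0.1733
  (3,1): 0.06·log₂(1.2987) = 0.0226
  (3,2): 0.03·log₂(0.2506) = -0.0599
Sum = 0.491 bits.

0.491 bits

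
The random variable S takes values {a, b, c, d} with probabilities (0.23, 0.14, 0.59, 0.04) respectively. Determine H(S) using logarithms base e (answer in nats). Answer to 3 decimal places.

1.053 nats

H(S) = −Σ p·ln p.
  −(0.23)·ln(0.23) = 0.3380
  −(0.14)·ln(0.14) = 0.2753
  −(0.59)·ln(0.59) = 0.3113
  −(0.04)·ln(0.04) = 0.1288
Sum: 0.3380 + 0.2753 + 0.3113 + 0.1288 = 1.053 nats.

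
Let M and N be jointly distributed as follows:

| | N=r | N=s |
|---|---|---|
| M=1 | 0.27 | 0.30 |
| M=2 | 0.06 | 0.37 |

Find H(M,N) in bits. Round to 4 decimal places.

1.8054 bits

H(M,N) = −Σ p(x,y)·log₂ p(x,y) over all 4 cells.
  cell (1,r): −0.27·log₂0.27 = 0.51002
  cell (1,s): −0.30·log₂0.30 = 0.52109
  cell (2,r): −0.06·log₂0.06 = 0.24353
  cell (2,s): −0.37·log₂0.37 = 0.53073
Sum = 1.8054 bits.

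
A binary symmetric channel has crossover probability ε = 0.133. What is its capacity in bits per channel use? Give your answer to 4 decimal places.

Binary symmetric channel: C = 1 − h₂(ε) where h₂ is the binary entropy function.
h₂(0.133) = −0.133·log₂0.133 − 0.867·log₂0.867 = 0.5656.
C = 1 − 0.5656 = 0.4344 bits per channel use.

0.4344 bits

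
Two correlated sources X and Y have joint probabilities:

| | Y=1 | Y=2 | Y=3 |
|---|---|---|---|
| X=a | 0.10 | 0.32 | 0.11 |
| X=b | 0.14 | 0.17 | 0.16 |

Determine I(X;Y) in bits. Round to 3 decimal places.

0.043 bits

Marginals: p(X) = (0.5300, 0.4700), p(Y) = (0.2400, 0.4900, 0.2700).
I(X;Y) = H(X) + H(Y) − H(X,Y).
H(X) = 0.9974, H(Y) = 1.5084, H(X,Y) = 2.4632.
I(X;Y) = 0.9974 + 1.5084 − 2.4632 = 0.043 bits.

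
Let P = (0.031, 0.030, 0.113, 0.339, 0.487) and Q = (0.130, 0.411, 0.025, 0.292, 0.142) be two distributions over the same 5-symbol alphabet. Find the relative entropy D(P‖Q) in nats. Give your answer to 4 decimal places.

D(P‖Q) = Σ p·ln(p/q).
  0.031·ln(0.031/0.130) = -0.04444
  0.030·ln(0.030/0.411) = -0.07852
  0.113·ln(0.113/0.025) = 0.17046
  0.339·ln(0.339/0.292) = 0.05059
  0.487·ln(0.487/0.142) = 0.60020
D(P‖Q) = 0.6983 nats.

0.6983 nats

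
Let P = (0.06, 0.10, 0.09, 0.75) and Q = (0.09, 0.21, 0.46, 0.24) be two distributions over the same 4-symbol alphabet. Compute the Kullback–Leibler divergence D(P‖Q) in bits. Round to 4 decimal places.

D(P‖Q) = Σ p·log₂(p/q).
  0.06·log₂(0.06/0.09) = -0.03510
  0.10·log₂(0.10/0.21) = -0.10704
  0.09·log₂(0.09/0.46) = -0.21183
  0.75·log₂(0.75/0.24) = 1.23289
D(P‖Q) = 0.8789 bits.

0.8789 bits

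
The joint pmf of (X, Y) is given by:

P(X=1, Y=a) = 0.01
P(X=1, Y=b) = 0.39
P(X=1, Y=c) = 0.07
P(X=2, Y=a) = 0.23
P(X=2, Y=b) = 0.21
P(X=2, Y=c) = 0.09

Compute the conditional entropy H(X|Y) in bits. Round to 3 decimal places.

0.779 bits

Marginals: p(X) = (0.4700, 0.5300), p(Y) = (0.2400, 0.6000, 0.1600).
H(X|Y) = Σ p(Y) · H(X|Y=·).
  Y=a: p=0.2400, H(X|Y=a) = 0.2499
  Y=b: p=0.6000, H(X|Y=b) = 0.9341
  Y=c: p=0.1600, H(X|Y=c) = 0.9887
Weighted sum = 0.779 bits.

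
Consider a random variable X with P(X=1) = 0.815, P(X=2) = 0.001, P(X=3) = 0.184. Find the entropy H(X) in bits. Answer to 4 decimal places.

0.6999 bits

H(X) = −Σ p·log₂ p.
  −(0.815)·log₂(0.815) = 0.24053
  −(0.001)·log₂(0.001) = 0.00997
  −(0.184)·log₂(0.184) = 0.44937
Sum: 0.24053 + 0.00997 + 0.44937 = 0.6999 bits.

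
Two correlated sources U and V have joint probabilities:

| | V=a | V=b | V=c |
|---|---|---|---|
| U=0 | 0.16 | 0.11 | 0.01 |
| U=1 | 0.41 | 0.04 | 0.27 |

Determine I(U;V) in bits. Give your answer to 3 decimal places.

0.180 bits

Marginals: p(U) = (0.2800, 0.7200), p(V) = (0.5700, 0.1500, 0.2800).
I(U;V) = H(U) + H(V) − H(U,V).
H(U) = 0.8555, H(V) = 1.3870, H(U,V) = 2.0629.
I(U;V) = 0.8555 + 1.3870 − 2.0629 = 0.180 bits.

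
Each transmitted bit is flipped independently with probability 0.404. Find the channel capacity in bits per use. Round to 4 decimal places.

Binary symmetric channel: C = 1 − h₂(ε) where h₂ is the binary entropy function.
h₂(0.404) = −0.404·log₂0.404 − 0.596·log₂0.596 = 0.9732.
C = 1 − 0.9732 = 0.0268 bits per channel use.

0.0268 bits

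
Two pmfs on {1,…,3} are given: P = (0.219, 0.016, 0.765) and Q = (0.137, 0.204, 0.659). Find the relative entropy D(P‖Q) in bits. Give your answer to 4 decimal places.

D(P‖Q) = Σ p·log₂(p/q).
  0.219·log₂(0.219/0.137) = 0.14821
  0.016·log₂(0.016/0.204) = -0.05876
  0.765·log₂(0.765/0.659) = 0.16461
D(P‖Q) = 0.2541 bits.

0.2541 bits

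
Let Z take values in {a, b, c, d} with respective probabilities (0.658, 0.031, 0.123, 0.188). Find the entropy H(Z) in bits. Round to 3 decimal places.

1.378 bits

H(Z) = −Σ p·log₂ p.
  −(0.658)·log₂(0.658) = 0.3973
  −(0.031)·log₂(0.031) = 0.1554
  −(0.123)·log₂(0.123) = 0.3719
  −(0.188)·log₂(0.188) = 0.4533
Sum: 0.3973 + 0.1554 + 0.3719 + 0.4533 = 1.378 bits.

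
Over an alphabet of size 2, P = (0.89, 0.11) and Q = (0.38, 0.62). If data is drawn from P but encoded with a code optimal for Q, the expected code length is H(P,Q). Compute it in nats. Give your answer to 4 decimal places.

0.9137 nats

H(P,Q) = −Σ p·ln q.
  −0.89·ln(0.38) = 0.86115
  −0.11·ln(0.62) = 0.05258
H(P,Q) = 0.9137 nats.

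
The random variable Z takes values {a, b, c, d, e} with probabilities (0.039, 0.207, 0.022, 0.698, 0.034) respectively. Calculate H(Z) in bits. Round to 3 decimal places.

1.302 bits

H(Z) = −Σ p·log₂ p.
  −(0.039)·log₂(0.039) = 0.1825
  −(0.207)·log₂(0.207) = 0.4704
  −(0.022)·log₂(0.022) = 0.1211
  −(0.698)·log₂(0.698) = 0.3621
  −(0.034)·log₂(0.034) = 0.1659
Sum: 0.1825 + 0.4704 + 0.1211 + 0.3621 + 0.1659 = 1.302 bits.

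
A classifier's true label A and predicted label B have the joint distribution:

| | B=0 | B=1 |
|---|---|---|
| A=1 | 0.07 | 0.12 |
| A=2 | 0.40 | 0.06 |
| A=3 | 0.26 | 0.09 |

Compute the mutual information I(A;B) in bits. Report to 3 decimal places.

0.116 bits

Marginals: p(A) = (0.1900, 0.4600, 0.3500), p(B) = (0.7300, 0.2700).
I(A;B) = Σ p(x,y)·log₂[p(x,y)/(p(x)p(y))].
  (1,0): 0.07·log₂(0.5047) = -0.0691
  (1,1): 0.12·log₂(2.3392) = 0.1471
  (2,0): 0.40·log₂(1.1912) = 0.1010
  (2,1): 0.06·log₂(0.4831) = -0.0630
  (3,0): 0.26·log₂(1.0176) = 0.0065
  (3,1): 0.09·log₂(0.9524) = -0.0063
Sum = 0.116 bits.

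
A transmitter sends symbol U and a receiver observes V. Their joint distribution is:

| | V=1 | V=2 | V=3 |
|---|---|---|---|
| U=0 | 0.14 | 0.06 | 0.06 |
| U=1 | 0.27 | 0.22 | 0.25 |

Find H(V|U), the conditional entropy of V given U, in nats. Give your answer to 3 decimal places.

Chain rule: H(V|U) = H(U,V) − H(U).
Marginals: p(U) = (0.2600, 0.7400), p(V) = (0.4100, 0.2800, 0.3100).
H(U,V) = 1.6461 nats; H(U) = 0.5731 nats.
H(V|U) = 1.6461 − 0.5731 = 1.073 nats.

1.073 nats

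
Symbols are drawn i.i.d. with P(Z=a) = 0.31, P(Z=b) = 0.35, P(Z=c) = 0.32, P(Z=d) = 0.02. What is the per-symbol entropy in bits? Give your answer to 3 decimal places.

H(Z) = −Σ p·log₂ p.
  −(0.31)·log₂(0.31) = 0.5238
  −(0.35)·log₂(0.35) = 0.5301
  −(0.32)·log₂(0.32) = 0.5260
  −(0.02)·log₂(0.02) = 0.1129
Sum: 0.5238 + 0.5301 + 0.5260 + 0.1129 = 1.693 bits.

1.693 bits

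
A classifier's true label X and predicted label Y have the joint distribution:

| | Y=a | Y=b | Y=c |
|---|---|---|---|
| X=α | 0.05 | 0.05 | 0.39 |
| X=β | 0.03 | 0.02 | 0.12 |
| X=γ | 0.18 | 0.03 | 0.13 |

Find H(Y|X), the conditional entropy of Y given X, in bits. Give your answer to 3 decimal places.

Chain rule: H(Y|X) = H(X,Y) − H(X).
Marginals: p(X) = (0.4900, 0.1700, 0.3400), p(Y) = (0.2600, 0.1000, 0.6400).
H(X,Y) = 2.5734 bits; H(X) = 1.4680 bits.
H(Y|X) = 2.5734 − 1.4680 = 1.105 bits.

1.105 bits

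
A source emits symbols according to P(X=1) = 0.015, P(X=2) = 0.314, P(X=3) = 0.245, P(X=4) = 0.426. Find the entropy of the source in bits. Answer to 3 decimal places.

H(X) = −Σ p·log₂ p.
  −(0.015)·log₂(0.015) = 0.0909
  −(0.314)·log₂(0.314) = 0.5247
  −(0.245)·log₂(0.245) = 0.4971
  −(0.426)·log₂(0.426) = 0.5244
Sum: 0.0909 + 0.5247 + 0.4971 + 0.5244 = 1.637 bits.

1.637 bits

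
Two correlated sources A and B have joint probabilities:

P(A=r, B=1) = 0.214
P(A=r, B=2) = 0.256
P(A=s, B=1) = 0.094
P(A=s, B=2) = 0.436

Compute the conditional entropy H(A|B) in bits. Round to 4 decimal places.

0.9312 bits

Marginals: p(A) = (0.4700, 0.5300), p(B) = (0.3080, 0.6920).
H(A|B) = Σ p(B) · H(A|B=·).
  B=1: p=0.3080, H(A|B=1) = 0.8875
  B=2: p=0.6920, H(A|B=2) = 0.9506
Weighted sum = 0.9312 bits.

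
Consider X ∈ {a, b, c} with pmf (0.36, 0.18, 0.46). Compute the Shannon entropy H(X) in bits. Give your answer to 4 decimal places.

H(X) = −Σ p·log₂ p.
  −(0.36)·log₂(0.36) = 0.53062
  −(0.18)·log₂(0.18) = 0.44531
  −(0.46)·log₂(0.46) = 0.51534
Sum: 0.53062 + 0.44531 + 0.51534 = 1.4913 bits.

1.4913 bits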